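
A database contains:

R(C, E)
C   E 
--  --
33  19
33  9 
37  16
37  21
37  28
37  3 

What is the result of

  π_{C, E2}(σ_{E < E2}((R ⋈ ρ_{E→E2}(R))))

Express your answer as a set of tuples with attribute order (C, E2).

ρ[E→E2]: schema becomes (C, E2); tuples unchanged.
Natural join on C: {(33, 19, 19), (33, 19, 9), (33, 9, 19), (33, 9, 9), (37, 16, 16), (37, 16, 21), (37, 16, 28), (37, 16, 3), (37, 21, 16), (37, 21, 21), (37, 21, 28), (37, 21, 3), (37, 28, 16), (37, 28, 21), (37, 28, 28), (37, 28, 3), (37, 3, 16), (37, 3, 21), (37, 3, 28), (37, 3, 3)}
Apply σ_{E < E2}; surviving tuples: {(33, 9, 19), (37, 16, 21), (37, 16, 28), (37, 21, 28), (37, 3, 16), (37, 3, 21), (37, 3, 28)}
π_{C, E2} gives {(33, 19), (37, 16), (37, 21), (37, 28)} (3 duplicate(s) eliminated).

{(33, 19), (37, 16), (37, 21), (37, 28)}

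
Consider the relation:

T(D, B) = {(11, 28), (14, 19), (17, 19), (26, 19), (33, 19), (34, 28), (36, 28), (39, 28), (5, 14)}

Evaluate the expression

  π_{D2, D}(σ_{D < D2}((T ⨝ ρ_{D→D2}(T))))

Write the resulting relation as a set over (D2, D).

{(17, 14), (26, 14), (26, 17), (33, 14), (33, 17), (33, 26), (34, 11), (36, 11), (36, 34), (39, 11), (39, 34), (39, 36)}

ρ[D→D2]: schema becomes (D2, B); tuples unchanged.
T ⋈ ρ_{D→D2}(T) (natural join on B): {(11, 28, 11), (11, 28, 34), (11, 28, 36), (11, 28, 39), (14, 19, 14), (14, 19, 17), (14, 19, 26), (14, 19, 33), (17, 19, 14), (17, 19, 17), (17, 19, 26), (17, 19, 33), (26, 19, 14), (26, 19, 17), (26, 19, 26), (26, 19, 33), (33, 19, 14), (33, 19, 17), (33, 19, 26), (33, 19, 33), (34, 28, 11), (34, 28, 34), (34, 28, 36), (34, 28, 39), (36, 28, 11), (36, 28, 34), (36, 28, 36), (36, 28, 39), (39, 28, 11), (39, 28, 34), (39, 28, 36), (39, 28, 39), (5, 14, 5)}
Apply σ_{D < D2}; surviving tuples: {(11, 28, 34), (11, 28, 36), (11, 28, 39), (14, 19, 17), (14, 19, 26), (14, 19, 33), (17, 19, 26), (17, 19, 33), (26, 19, 33), (34, 28, 36), (34, 28, 39), (36, 28, 39)}
Projecting to D2, D: {(17, 14), (26, 14), (26, 17), (33, 14), (33, 17), (33, 26), (34, 11), (36, 11), (36, 34), (39, 11), (39, 34), (39, 36)}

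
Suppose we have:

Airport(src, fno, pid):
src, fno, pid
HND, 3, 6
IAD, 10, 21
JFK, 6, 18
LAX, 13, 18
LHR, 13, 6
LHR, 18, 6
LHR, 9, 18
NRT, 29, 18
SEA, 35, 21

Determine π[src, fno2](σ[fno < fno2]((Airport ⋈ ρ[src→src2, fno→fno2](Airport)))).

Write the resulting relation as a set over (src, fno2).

ρ[src→src2, fno→fno2]: schema becomes (src2, fno2, pid); tuples unchanged.
Joining Airport and ρ[src→src2, fno→fno2](Airport) on pid yields {(HND, 3, 6, HND, 3), (HND, 3, 6, LHR, 13), (HND, 3, 6, LHR, 18), (IAD, 10, 21, IAD, 10), (IAD, 10, 21, SEA, 35), (JFK, 6, 18, JFK, 6), (JFK, 6, 18, LAX, 13), (JFK, 6, 18, LHR, 9), (JFK, 6, 18, NRT, 29), (LAX, 13, 18, JFK, 6), (LAX, 13, 18, LAX, 13), (LAX, 13, 18, LHR, 9), (LAX, 13, 18, NRT, 29), (LHR, 13, 6, HND, 3), (LHR, 13, 6, LHR, 13), (LHR, 13, 6, LHR, 18), (LHR, 18, 6, HND, 3), (LHR, 18, 6, LHR, 13), (LHR, 18, 6, LHR, 18), (LHR, 9, 18, JFK, 6), (LHR, 9, 18, LAX, 13), (LHR, 9, 18, LHR, 9), (LHR, 9, 18, NRT, 29), (NRT, 29, 18, JFK, 6), (NRT, 29, 18, LAX, 13), (NRT, 29, 18, LHR, 9), (NRT, 29, 18, NRT, 29), (SEA, 35, 21, IAD, 10), (SEA, 35, 21, SEA, 35)}.
Apply σ_{fno < fno2}; surviving tuples: {(HND, 3, 6, LHR, 13), (HND, 3, 6, LHR, 18), (IAD, 10, 21, SEA, 35), (JFK, 6, 18, LAX, 13), (JFK, 6, 18, LHR, 9), (JFK, 6, 18, NRT, 29), (LAX, 13, 18, NRT, 29), (LHR, 13, 6, LHR, 18), (LHR, 9, 18, LAX, 13), (LHR, 9, 18, NRT, 29)}
Keep only column(s) src, fno2: {(HND, 13), (HND, 18), (IAD, 35), (JFK, 13), (JFK, 29), (JFK, 9), (LAX, 29), (LHR, 13), (LHR, 18), (LHR, 29)}

{(HND, 13), (HND, 18), (IAD, 35), (JFK, 13), (JFK, 29), (JFK, 9), (LAX, 29), (LHR, 13), (LHR, 18), (LHR, 29)}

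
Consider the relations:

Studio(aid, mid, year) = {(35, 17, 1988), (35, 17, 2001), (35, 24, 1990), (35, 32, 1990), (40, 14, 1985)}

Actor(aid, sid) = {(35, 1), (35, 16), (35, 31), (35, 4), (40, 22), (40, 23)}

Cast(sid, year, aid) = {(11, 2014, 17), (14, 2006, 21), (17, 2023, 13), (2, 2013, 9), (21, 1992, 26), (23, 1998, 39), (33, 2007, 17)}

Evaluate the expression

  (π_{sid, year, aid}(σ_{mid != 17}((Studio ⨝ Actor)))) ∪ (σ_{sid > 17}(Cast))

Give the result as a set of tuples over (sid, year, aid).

Joining Studio and Actor on aid yields {(35, 17, 1988, 1), (35, 17, 1988, 16), (35, 17, 1988, 31), (35, 17, 1988, 4), (35, 17, 2001, 1), (35, 17, 2001, 16), (35, 17, 2001, 31), (35, 17, 2001, 4), (35, 24, 1990, 1), (35, 24, 1990, 16), (35, 24, 1990, 31), (35, 24, 1990, 4), (35, 32, 1990, 1), (35, 32, 1990, 16), (35, 32, 1990, 31), (35, 32, 1990, 4), (40, 14, 1985, 22), (40, 14, 1985, 23)}.
Filtering on mid != 17 leaves {(35, 24, 1990, 1), (35, 24, 1990, 16), (35, 24, 1990, 31), (35, 24, 1990, 4), (35, 32, 1990, 1), (35, 32, 1990, 16), (35, 32, 1990, 31), (35, 32, 1990, 4), (40, 14, 1985, 22), (40, 14, 1985, 23)}.
Projecting to sid, year, aid (4 duplicate(s) eliminated): {(1, 1990, 35), (16, 1990, 35), (22, 1985, 40), (23, 1985, 40), (31, 1990, 35), (4, 1990, 35)}
Filtering on sid > 17 leaves {(21, 1992, 26), (23, 1998, 39), (33, 2007, 17)}.
Set union of the two operands is {(1, 1990, 35), (16, 1990, 35), (21, 1992, 26), (22, 1985, 40), (23, 1985, 40), (23, 1998, 39), (31, 1990, 35), (33, 2007, 17), (4, 1990, 35)}.

{(1, 1990, 35), (16, 1990, 35), (21, 1992, 26), (22, 1985, 40), (23, 1985, 40), (23, 1998, 39), (31, 1990, 35), (33, 2007, 17), (4, 1990, 35)}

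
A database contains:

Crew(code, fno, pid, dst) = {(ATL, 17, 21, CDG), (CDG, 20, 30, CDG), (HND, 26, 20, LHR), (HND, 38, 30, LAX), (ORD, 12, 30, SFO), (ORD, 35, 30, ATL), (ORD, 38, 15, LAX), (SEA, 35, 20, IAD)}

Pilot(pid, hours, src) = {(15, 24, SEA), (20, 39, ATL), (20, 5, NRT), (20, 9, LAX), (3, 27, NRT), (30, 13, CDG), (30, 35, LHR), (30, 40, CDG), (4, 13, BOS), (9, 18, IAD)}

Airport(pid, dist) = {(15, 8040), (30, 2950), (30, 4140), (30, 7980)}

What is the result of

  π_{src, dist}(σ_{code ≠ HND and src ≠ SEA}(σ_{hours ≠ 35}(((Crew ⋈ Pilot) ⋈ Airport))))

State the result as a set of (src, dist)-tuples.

{(CDG, 2950), (CDG, 4140), (CDG, 7980)}

Natural join on pid: {(CDG, 20, 30, CDG, 13, CDG), (CDG, 20, 30, CDG, 35, LHR), (CDG, 20, 30, CDG, 40, CDG), (HND, 26, 20, LHR, 39, ATL), (HND, 26, 20, LHR, 5, NRT), (HND, 26, 20, LHR, 9, LAX), (HND, 38, 30, LAX, 13, CDG), (HND, 38, 30, LAX, 35, LHR), (HND, 38, 30, LAX, 40, CDG), (ORD, 12, 30, SFO, 13, CDG), (ORD, 12, 30, SFO, 35, LHR), (ORD, 12, 30, SFO, 40, CDG), (ORD, 35, 30, ATL, 13, CDG), (ORD, 35, 30, ATL, 35, LHR), (ORD, 35, 30, ATL, 40, CDG), (ORD, 38, 15, LAX, 24, SEA), (SEA, 35, 20, IAD, 39, ATL), (SEA, 35, 20, IAD, 5, NRT), (SEA, 35, 20, IAD, 9, LAX)}
Natural join on pid: {(CDG, 20, 30, CDG, 13, CDG, 2950), (CDG, 20, 30, CDG, 13, CDG, 4140), (CDG, 20, 30, CDG, 13, CDG, 7980), (CDG, 20, 30, CDG, 35, LHR, 2950), (CDG, 20, 30, CDG, 35, LHR, 4140), (CDG, 20, 30, CDG, 35, LHR, 7980), (CDG, 20, 30, CDG, 40, CDG, 2950), (CDG, 20, 30, CDG, 40, CDG, 4140), (CDG, 20, 30, CDG, 40, CDG, 7980), (HND, 38, 30, LAX, 13, CDG, 2950), (HND, 38, 30, LAX, 13, CDG, 4140), (HND, 38, 30, LAX, 13, CDG, 7980), (HND, 38, 30, LAX, 35, LHR, 2950), (HND, 38, 30, LAX, 35, LHR, 4140), (HND, 38, 30, LAX, 35, LHR, 7980), (HND, 38, 30, LAX, 40, CDG, 2950), (HND, 38, 30, LAX, 40, CDG, 4140), (HND, 38, 30, LAX, 40, CDG, 7980), (ORD, 12, 30, SFO, 13, CDG, 2950), (ORD, 12, 30, SFO, 13, CDG, 4140), (ORD, 12, 30, SFO, 13, CDG, 7980), (ORD, 12, 30, SFO, 35, LHR, 2950), (ORD, 12, 30, SFO, 35, LHR, 4140), (ORD, 12, 30, SFO, 35, LHR, 7980), (ORD, 12, 30, SFO, 40, CDG, 2950), (ORD, 12, 30, SFO, 40, CDG, 4140), (ORD, 12, 30, SFO, 40, CDG, 7980), (ORD, 35, 30, ATL, 13, CDG, 2950), (ORD, 35, 30, ATL, 13, CDG, 4140), (ORD, 35, 30, ATL, 13, CDG, 7980), (ORD, 35, 30, ATL, 35, LHR, 2950), (ORD, 35, 30, ATL, 35, LHR, 4140), (ORD, 35, 30, ATL, 35, LHR, 7980), (ORD, 35, 30, ATL, 40, CDG, 2950), (ORD, 35, 30, ATL, 40, CDG, 4140), (ORD, 35, 30, ATL, 40, CDG, 7980), (ORD, 38, 15, LAX, 24, SEA, 8040)}
Apply σ_{hours ≠ 35}; surviving tuples: {(CDG, 20, 30, CDG, 13, CDG, 2950), (CDG, 20, 30, CDG, 13, CDG, 4140), (CDG, 20, 30, CDG, 13, CDG, 7980), (CDG, 20, 30, CDG, 40, CDG, 2950), (CDG, 20, 30, CDG, 40, CDG, 4140), (CDG, 20, 30, CDG, 40, CDG, 7980), (HND, 38, 30, LAX, 13, CDG, 2950), (HND, 38, 30, LAX, 13, CDG, 4140), (HND, 38, 30, LAX, 13, CDG, 7980), (HND, 38, 30, LAX, 40, CDG, 2950), (HND, 38, 30, LAX, 40, CDG, 4140), (HND, 38, 30, LAX, 40, CDG, 7980), (ORD, 12, 30, SFO, 13, CDG, 2950), (ORD, 12, 30, SFO, 13, CDG, 4140), (ORD, 12, 30, SFO, 13, CDG, 7980), (ORD, 12, 30, SFO, 40, CDG, 2950), (ORD, 12, 30, SFO, 40, CDG, 4140), (ORD, 12, 30, SFO, 40, CDG, 7980), (ORD, 35, 30, ATL, 13, CDG, 2950), (ORD, 35, 30, ATL, 13, CDG, 4140), (ORD, 35, 30, ATL, 13, CDG, 7980), (ORD, 35, 30, ATL, 40, CDG, 2950), (ORD, 35, 30, ATL, 40, CDG, 4140), (ORD, 35, 30, ATL, 40, CDG, 7980), (ORD, 38, 15, LAX, 24, SEA, 8040)}
Apply σ_{code ≠ HND and src ≠ SEA}; surviving tuples: {(CDG, 20, 30, CDG, 13, CDG, 2950), (CDG, 20, 30, CDG, 13, CDG, 4140), (CDG, 20, 30, CDG, 13, CDG, 7980), (CDG, 20, 30, CDG, 40, CDG, 2950), (CDG, 20, 30, CDG, 40, CDG, 4140), (CDG, 20, 30, CDG, 40, CDG, 7980), (ORD, 12, 30, SFO, 13, CDG, 2950), (ORD, 12, 30, SFO, 13, CDG, 4140), (ORD, 12, 30, SFO, 13, CDG, 7980), (ORD, 12, 30, SFO, 40, CDG, 2950), (ORD, 12, 30, SFO, 40, CDG, 4140), (ORD, 12, 30, SFO, 40, CDG, 7980), (ORD, 35, 30, ATL, 13, CDG, 2950), (ORD, 35, 30, ATL, 13, CDG, 4140), (ORD, 35, 30, ATL, 13, CDG, 7980), (ORD, 35, 30, ATL, 40, CDG, 2950), (ORD, 35, 30, ATL, 40, CDG, 4140), (ORD, 35, 30, ATL, 40, CDG, 7980)}
π_{src, dist} gives {(CDG, 2950), (CDG, 4140), (CDG, 7980)} (15 duplicate(s) eliminated).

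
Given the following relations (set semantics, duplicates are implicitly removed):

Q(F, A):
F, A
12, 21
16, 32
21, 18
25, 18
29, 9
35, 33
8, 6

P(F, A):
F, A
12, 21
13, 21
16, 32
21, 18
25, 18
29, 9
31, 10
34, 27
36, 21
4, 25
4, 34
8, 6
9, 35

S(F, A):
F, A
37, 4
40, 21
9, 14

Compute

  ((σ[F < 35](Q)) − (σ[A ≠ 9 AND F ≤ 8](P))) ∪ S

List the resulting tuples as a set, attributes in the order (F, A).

Selection F < 35: {(12, 21), (16, 32), (21, 18), (25, 18), (29, 9), (8, 6)}
Selection A ≠ 9 AND F ≤ 8: {(4, 25), (4, 34), (8, 6)}
Set difference of the two operands is {(12, 21), (16, 32), (21, 18), (25, 18), (29, 9)}.
Set union of the two operands is {(12, 21), (16, 32), (21, 18), (25, 18), (29, 9), (37, 4), (40, 21), (9, 14)}.

{(12, 21), (16, 32), (21, 18), (25, 18), (29, 9), (37, 4), (40, 21), (9, 14)}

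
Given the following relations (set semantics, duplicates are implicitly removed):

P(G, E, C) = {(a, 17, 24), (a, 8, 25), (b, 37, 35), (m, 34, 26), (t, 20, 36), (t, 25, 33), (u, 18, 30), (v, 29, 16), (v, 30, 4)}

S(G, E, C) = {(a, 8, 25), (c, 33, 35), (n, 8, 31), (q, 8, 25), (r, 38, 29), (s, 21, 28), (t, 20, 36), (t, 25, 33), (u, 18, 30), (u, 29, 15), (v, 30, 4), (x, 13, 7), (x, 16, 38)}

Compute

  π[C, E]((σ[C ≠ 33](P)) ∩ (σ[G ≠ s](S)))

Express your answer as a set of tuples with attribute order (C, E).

Apply σ_{C ≠ 33}; surviving tuples: {(a, 17, 24), (a, 8, 25), (b, 37, 35), (m, 34, 26), (t, 20, 36), (u, 18, 30), (v, 29, 16), (v, 30, 4)}
Apply σ_{G ≠ s}; surviving tuples: {(a, 8, 25), (c, 33, 35), (n, 8, 31), (q, 8, 25), (r, 38, 29), (t, 20, 36), (t, 25, 33), (u, 18, 30), (u, 29, 15), (v, 30, 4), (x, 13, 7), (x, 16, 38)}
Taking the intersection: {(a, 8, 25), (t, 20, 36), (u, 18, 30), (v, 30, 4)}
Projecting to C, E: {(25, 8), (30, 18), (36, 20), (4, 30)}

{(25, 8), (30, 18), (36, 20), (4, 30)}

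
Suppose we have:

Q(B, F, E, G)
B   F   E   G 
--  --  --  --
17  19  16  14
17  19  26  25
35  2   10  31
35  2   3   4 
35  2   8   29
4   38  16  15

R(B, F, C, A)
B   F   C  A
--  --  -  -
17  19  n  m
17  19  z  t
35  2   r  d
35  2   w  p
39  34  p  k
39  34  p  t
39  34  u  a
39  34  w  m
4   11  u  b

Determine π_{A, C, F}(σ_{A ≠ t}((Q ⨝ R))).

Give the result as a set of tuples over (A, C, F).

{(d, r, 2), (m, n, 19), (p, w, 2)}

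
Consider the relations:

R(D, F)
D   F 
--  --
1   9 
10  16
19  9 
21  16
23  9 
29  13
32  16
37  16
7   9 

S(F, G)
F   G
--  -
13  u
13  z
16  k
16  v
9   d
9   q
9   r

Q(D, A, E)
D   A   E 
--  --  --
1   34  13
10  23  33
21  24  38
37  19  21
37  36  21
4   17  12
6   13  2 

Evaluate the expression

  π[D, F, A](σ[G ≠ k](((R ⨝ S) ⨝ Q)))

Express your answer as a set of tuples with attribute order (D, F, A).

R ⋈ S (natural join on F): {(1, 9, d), (1, 9, q), (1, 9, r), (10, 16, k), (10, 16, v), (19, 9, d), (19, 9, q), (19, 9, r), (21, 16, k), (21, 16, v), (23, 9, d), (23, 9, q), (23, 9, r), (29, 13, u), (29, 13, z), (32, 16, k), (32, 16, v), (37, 16, k), (37, 16, v), (7, 9, d), (7, 9, q), (7, 9, r)}
(R ⨝ S) ⋈ Q (natural join on D): {(1, 9, d, 34, 13), (1, 9, q, 34, 13), (1, 9, r, 34, 13), (10, 16, k, 23, 33), (10, 16, v, 23, 33), (21, 16, k, 24, 38), (21, 16, v, 24, 38), (37, 16, k, 19, 21), (37, 16, k, 36, 21), (37, 16, v, 19, 21), (37, 16, v, 36, 21)}
Selection G ≠ k: {(1, 9, d, 34, 13), (1, 9, q, 34, 13), (1, 9, r, 34, 13), (10, 16, v, 23, 33), (21, 16, v, 24, 38), (37, 16, v, 19, 21), (37, 16, v, 36, 21)}
Projecting to D, F, A (2 duplicate(s) eliminated): {(1, 9, 34), (10, 16, 23), (21, 16, 24), (37, 16, 19), (37, 16, 36)}

{(1, 9, 34), (10, 16, 23), (21, 16, 24), (37, 16, 19), (37, 16, 36)}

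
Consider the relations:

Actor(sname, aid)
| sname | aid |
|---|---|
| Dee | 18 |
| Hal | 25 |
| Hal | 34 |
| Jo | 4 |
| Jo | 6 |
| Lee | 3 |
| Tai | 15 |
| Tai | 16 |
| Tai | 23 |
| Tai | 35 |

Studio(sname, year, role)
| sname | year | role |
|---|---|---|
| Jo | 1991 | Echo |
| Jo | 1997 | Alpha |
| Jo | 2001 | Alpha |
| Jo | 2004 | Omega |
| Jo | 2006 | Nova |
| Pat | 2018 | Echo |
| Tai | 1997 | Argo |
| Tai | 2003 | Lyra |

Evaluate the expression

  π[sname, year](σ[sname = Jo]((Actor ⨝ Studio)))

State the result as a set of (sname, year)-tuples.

Joining Actor and Studio on sname yields {(Jo, 4, 1991, Echo), (Jo, 4, 1997, Alpha), (Jo, 4, 2001, Alpha), (Jo, 4, 2004, Omega), (Jo, 4, 2006, Nova), (Jo, 6, 1991, Echo), (Jo, 6, 1997, Alpha), (Jo, 6, 2001, Alpha), (Jo, 6, 2004, Omega), (Jo, 6, 2006, Nova), (Tai, 15, 1997, Argo), (Tai, 15, 2003, Lyra), (Tai, 16, 1997, Argo), (Tai, 16, 2003, Lyra), (Tai, 23, 1997, Argo), (Tai, 23, 2003, Lyra), (Tai, 35, 1997, Argo), (Tai, 35, 2003, Lyra)}.
Filtering on sname = Jo leaves {(Jo, 4, 1991, Echo), (Jo, 4, 1997, Alpha), (Jo, 4, 2001, Alpha), (Jo, 4, 2004, Omega), (Jo, 4, 2006, Nova), (Jo, 6, 1991, Echo), (Jo, 6, 1997, Alpha), (Jo, 6, 2001, Alpha), (Jo, 6, 2004, Omega), (Jo, 6, 2006, Nova)}.
π[sname, year]: project onto (sname, year) (5 duplicate(s) eliminated) → {(Jo, 1991), (Jo, 1997), (Jo, 2001), (Jo, 2004), (Jo, 2006)}

{(Jo, 1991), (Jo, 1997), (Jo, 2001), (Jo, 2004), (Jo, 2006)}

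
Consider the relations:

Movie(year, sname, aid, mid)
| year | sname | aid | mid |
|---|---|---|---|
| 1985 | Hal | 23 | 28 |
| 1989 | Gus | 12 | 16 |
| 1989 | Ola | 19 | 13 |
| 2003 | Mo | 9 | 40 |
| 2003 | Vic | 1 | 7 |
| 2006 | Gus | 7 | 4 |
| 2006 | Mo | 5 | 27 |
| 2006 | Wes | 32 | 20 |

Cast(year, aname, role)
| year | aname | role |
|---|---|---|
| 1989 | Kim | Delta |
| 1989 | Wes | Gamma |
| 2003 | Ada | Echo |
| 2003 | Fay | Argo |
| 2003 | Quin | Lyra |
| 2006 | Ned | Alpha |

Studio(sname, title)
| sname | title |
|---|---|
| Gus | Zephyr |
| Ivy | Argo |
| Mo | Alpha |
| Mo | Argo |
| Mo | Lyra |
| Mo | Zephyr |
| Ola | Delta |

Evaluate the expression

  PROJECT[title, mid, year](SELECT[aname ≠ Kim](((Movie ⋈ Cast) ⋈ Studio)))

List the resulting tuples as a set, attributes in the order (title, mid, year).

{(Alpha, 27, 2006), (Alpha, 40, 2003), (Argo, 27, 2006), (Argo, 40, 2003), (Delta, 13, 1989), (Lyra, 27, 2006), (Lyra, 40, 2003), (Zephyr, 16, 1989), (Zephyr, 27, 2006), (Zephyr, 4, 2006), (Zephyr, 40, 2003)}

Movie ⋈ Cast (natural join on year): {(1989, Gus, 12, 16, Kim, Delta), (1989, Gus, 12, 16, Wes, Gamma), (1989, Ola, 19, 13, Kim, Delta), (1989, Ola, 19, 13, Wes, Gamma), (2003, Mo, 9, 40, Ada, Echo), (2003, Mo, 9, 40, Fay, Argo), (2003, Mo, 9, 40, Quin, Lyra), (2003, Vic, 1, 7, Ada, Echo), (2003, Vic, 1, 7, Fay, Argo), (2003, Vic, 1, 7, Quin, Lyra), (2006, Gus, 7, 4, Ned, Alpha), (2006, Mo, 5, 27, Ned, Alpha), (2006, Wes, 32, 20, Ned, Alpha)}
(Movie ⋈ Cast) ⋈ Studio (natural join on sname): {(1989, Gus, 12, 16, Kim, Delta, Zephyr), (1989, Gus, 12, 16, Wes, Gamma, Zephyr), (1989, Ola, 19, 13, Kim, Delta, Delta), (1989, Ola, 19, 13, Wes, Gamma, Delta), (2003, Mo, 9, 40, Ada, Echo, Alpha), (2003, Mo, 9, 40, Ada, Echo, Argo), (2003, Mo, 9, 40, Ada, Echo, Lyra), (2003, Mo, 9, 40, Ada, Echo, Zephyr), (2003, Mo, 9, 40, Fay, Argo, Alpha), (2003, Mo, 9, 40, Fay, Argo, Argo), (2003, Mo, 9, 40, Fay, Argo, Lyra), (2003, Mo, 9, 40, Fay, Argo, Zephyr), (2003, Mo, 9, 40, Quin, Lyra, Alpha), (2003, Mo, 9, 40, Quin, Lyra, Argo), (2003, Mo, 9, 40, Quin, Lyra, Lyra), (2003, Mo, 9, 40, Quin, Lyra, Zephyr), (2006, Gus, 7, 4, Ned, Alpha, Zephyr), (2006, Mo, 5, 27, Ned, Alpha, Alpha), (2006, Mo, 5, 27, Ned, Alpha, Argo), (2006, Mo, 5, 27, Ned, Alpha, Lyra), (2006, Mo, 5, 27, Ned, Alpha, Zephyr)}
Filtering on aname ≠ Kim leaves {(1989, Gus, 12, 16, Wes, Gamma, Zephyr), (1989, Ola, 19, 13, Wes, Gamma, Delta), (2003, Mo, 9, 40, Ada, Echo, Alpha), (2003, Mo, 9, 40, Ada, Echo, Argo), (2003, Mo, 9, 40, Ada, Echo, Lyra), (2003, Mo, 9, 40, Ada, Echo, Zephyr), (2003, Mo, 9, 40, Fay, Argo, Alpha), (2003, Mo, 9, 40, Fay, Argo, Argo), (2003, Mo, 9, 40, Fay, Argo, Lyra), (2003, Mo, 9, 40, Fay, Argo, Zephyr), (2003, Mo, 9, 40, Quin, Lyra, Alpha), (2003, Mo, 9, 40, Quin, Lyra, Argo), (2003, Mo, 9, 40, Quin, Lyra, Lyra), (2003, Mo, 9, 40, Quin, Lyra, Zephyr), (2006, Gus, 7, 4, Ned, Alpha, Zephyr), (2006, Mo, 5, 27, Ned, Alpha, Alpha), (2006, Mo, 5, 27, Ned, Alpha, Argo), (2006, Mo, 5, 27, Ned, Alpha, Lyra), (2006, Mo, 5, 27, Ned, Alpha, Zephyr)}.
π_{title, mid, year} gives {(Alpha, 27, 2006), (Alpha, 40, 2003), (Argo, 27, 2006), (Argo, 40, 2003), (Delta, 13, 1989), (Lyra, 27, 2006), (Lyra, 40, 2003), (Zephyr, 16, 1989), (Zephyr, 27, 2006), (Zephyr, 4, 2006), (Zephyr, 40, 2003)} (8 duplicate(s) eliminated).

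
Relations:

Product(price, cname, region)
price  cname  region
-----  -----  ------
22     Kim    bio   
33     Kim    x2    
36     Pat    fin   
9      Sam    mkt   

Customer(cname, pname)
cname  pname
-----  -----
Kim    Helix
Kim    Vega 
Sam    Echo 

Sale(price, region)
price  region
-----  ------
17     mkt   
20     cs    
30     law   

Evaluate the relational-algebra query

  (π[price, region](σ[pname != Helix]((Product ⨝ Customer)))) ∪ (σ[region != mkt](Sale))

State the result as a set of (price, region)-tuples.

Product ⋈ Customer (natural join on cname): {(22, Kim, bio, Helix), (22, Kim, bio, Vega), (33, Kim, x2, Helix), (33, Kim, x2, Vega), (9, Sam, mkt, Echo)}
Selection pname != Helix: {(22, Kim, bio, Vega), (33, Kim, x2, Vega), (9, Sam, mkt, Echo)}
π[price, region]: project onto (price, region) → {(22, bio), (33, x2), (9, mkt)}
Selection region != mkt: {(20, cs), (30, law)}
Set union of the two operands is {(20, cs), (22, bio), (30, law), (33, x2), (9, mkt)}.

{(20, cs), (22, bio), (30, law), (33, x2), (9, mkt)}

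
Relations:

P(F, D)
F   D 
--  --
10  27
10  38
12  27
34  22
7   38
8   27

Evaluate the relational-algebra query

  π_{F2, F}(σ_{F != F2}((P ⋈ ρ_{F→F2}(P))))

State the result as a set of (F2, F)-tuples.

{(10, 12), (10, 7), (10, 8), (12, 10), (12, 8), (7, 10), (8, 10), (8, 12)}

ρ[F→F2]: schema becomes (F2, D); tuples unchanged.
Joining P and ρ_{F→F2}(P) on D yields {(10, 27, 10), (10, 27, 12), (10, 27, 8), (10, 38, 10), (10, 38, 7), (12, 27, 10), (12, 27, 12), (12, 27, 8), (34, 22, 34), (7, 38, 10), (7, 38, 7), (8, 27, 10), (8, 27, 12), (8, 27, 8)}.
Selection F != F2: {(10, 27, 12), (10, 27, 8), (10, 38, 7), (12, 27, 10), (12, 27, 8), (7, 38, 10), (8, 27, 10), (8, 27, 12)}
Keep only column(s) F2, F: {(10, 12), (10, 7), (10, 8), (12, 10), (12, 8), (7, 10), (8, 10), (8, 12)}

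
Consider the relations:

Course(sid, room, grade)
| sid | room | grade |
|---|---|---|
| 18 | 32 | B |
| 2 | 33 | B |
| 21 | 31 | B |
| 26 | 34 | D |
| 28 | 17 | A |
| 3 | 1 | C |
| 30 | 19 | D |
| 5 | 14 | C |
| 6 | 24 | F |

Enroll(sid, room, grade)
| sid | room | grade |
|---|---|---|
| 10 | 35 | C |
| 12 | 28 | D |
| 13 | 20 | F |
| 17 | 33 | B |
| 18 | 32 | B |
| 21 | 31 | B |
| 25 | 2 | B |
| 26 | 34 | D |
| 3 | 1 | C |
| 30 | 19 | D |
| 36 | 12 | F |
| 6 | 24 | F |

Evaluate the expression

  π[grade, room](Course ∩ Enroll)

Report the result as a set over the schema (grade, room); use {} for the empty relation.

{(B, 31), (B, 32), (C, 1), (D, 19), (D, 34), (F, 24)}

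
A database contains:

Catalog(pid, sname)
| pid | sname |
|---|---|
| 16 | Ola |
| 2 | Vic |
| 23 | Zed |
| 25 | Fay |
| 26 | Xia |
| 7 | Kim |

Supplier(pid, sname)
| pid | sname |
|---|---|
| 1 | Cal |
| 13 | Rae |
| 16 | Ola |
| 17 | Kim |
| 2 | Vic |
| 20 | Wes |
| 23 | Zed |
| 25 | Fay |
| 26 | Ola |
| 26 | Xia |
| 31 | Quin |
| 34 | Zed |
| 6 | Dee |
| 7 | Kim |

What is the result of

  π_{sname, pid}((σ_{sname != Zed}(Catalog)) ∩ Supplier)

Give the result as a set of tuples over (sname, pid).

{(Fay, 25), (Kim, 7), (Ola, 16), (Vic, 2), (Xia, 26)}

Selection sname != Zed: {(16, Ola), (2, Vic), (25, Fay), (26, Xia), (7, Kim)}
Set intersection of the two operands is {(16, Ola), (2, Vic), (25, Fay), (26, Xia), (7, Kim)}.
π[sname, pid]: project onto (sname, pid) → {(Fay, 25), (Kim, 7), (Ola, 16), (Vic, 2), (Xia, 26)}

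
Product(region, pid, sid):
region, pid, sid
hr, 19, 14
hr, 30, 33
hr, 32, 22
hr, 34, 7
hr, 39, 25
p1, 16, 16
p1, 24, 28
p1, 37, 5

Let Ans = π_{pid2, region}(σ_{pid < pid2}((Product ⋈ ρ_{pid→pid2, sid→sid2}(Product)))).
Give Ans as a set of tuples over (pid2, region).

ρ[pid→pid2, sid→sid2]: schema becomes (region, pid2, sid2); tuples unchanged.
Product ⋈ ρ_{pid→pid2, sid→sid2}(Product) (natural join on region): {(hr, 19, 14, 19, 14), (hr, 19, 14, 30, 33), (hr, 19, 14, 32, 22), (hr, 19, 14, 34, 7), (hr, 19, 14, 39, 25), (hr, 30, 33, 19, 14), (hr, 30, 33, 30, 33), (hr, 30, 33, 32, 22), (hr, 30, 33, 34, 7), (hr, 30, 33, 39, 25), (hr, 32, 22, 19, 14), (hr, 32, 22, 30, 33), (hr, 32, 22, 32, 22), (hr, 32, 22, 34, 7), (hr, 32, 22, 39, 25), (hr, 34, 7, 19, 14), (hr, 34, 7, 30, 33), (hr, 34, 7, 32, 22), (hr, 34, 7, 34, 7), (hr, 34, 7, 39, 25), (hr, 39, 25, 19, 14), (hr, 39, 25, 30, 33), (hr, 39, 25, 32, 22), (hr, 39, 25, 34, 7), (hr, 39, 25, 39, 25), (p1, 16, 16, 16, 16), (p1, 16, 16, 24, 28), (p1, 16, 16, 37, 5), (p1, 24, 28, 16, 16), (p1, 24, 28, 24, 28), (p1, 24, 28, 37, 5), (p1, 37, 5, 16, 16), (p1, 37, 5, 24, 28), (p1, 37, 5, 37, 5)}
Apply σ_{pid < pid2}; surviving tuples: {(hr, 19, 14, 30, 33), (hr, 19, 14, 32, 22), (hr, 19, 14, 34, 7), (hr, 19, 14, 39, 25), (hr, 30, 33, 32, 22), (hr, 30, 33, 34, 7), (hr, 30, 33, 39, 25), (hr, 32, 22, 34, 7), (hr, 32, 22, 39, 25), (hr, 34, 7, 39, 25), (p1, 16, 16, 24, 28), (p1, 16, 16, 37, 5), (p1, 24, 28, 37, 5)}
Projecting to pid2, region (7 duplicate(s) eliminated): {(24, p1), (30, hr), (32, hr), (34, hr), (37, p1), (39, hr)}

{(24, p1), (30, hr), (32, hr), (34, hr), (37, p1), (39, hr)}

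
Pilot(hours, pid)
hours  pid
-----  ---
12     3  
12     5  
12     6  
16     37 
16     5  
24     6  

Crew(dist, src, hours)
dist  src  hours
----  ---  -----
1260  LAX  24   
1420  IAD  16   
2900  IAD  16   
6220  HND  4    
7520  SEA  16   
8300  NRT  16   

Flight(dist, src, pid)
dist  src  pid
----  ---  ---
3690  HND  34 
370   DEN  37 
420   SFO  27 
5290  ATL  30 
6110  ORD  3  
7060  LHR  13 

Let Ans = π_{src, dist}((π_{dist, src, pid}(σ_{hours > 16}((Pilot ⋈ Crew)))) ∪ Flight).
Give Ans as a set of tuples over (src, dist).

Joining Pilot and Crew on hours yields {(16, 37, 1420, IAD), (16, 37, 2900, IAD), (16, 37, 7520, SEA), (16, 37, 8300, NRT), (16, 5, 1420, IAD), (16, 5, 2900, IAD), (16, 5, 7520, SEA), (16, 5, 8300, NRT), (24, 6, 1260, LAX)}.
Filtering on hours > 16 leaves {(24, 6, 1260, LAX)}.
π[dist, src, pid]: project onto (dist, src, pid) → {(1260, LAX, 6)}
Union: {(1260, LAX, 6)} with {(3690, HND, 34), (370, DEN, 37), (420, SFO, 27), (5290, ATL, 30), (6110, ORD, 3), (7060, LHR, 13)} → {(1260, LAX, 6), (3690, HND, 34), (370, DEN, 37), (420, SFO, 27), (5290, ATL, 30), (6110, ORD, 3), (7060, LHR, 13)}
π[src, dist]: project onto (src, dist) → {(ATL, 5290), (DEN, 370), (HND, 3690), (LAX, 1260), (LHR, 7060), (ORD, 6110), (SFO, 420)}

{(ATL, 5290), (DEN, 370), (HND, 3690), (LAX, 1260), (LHR, 7060), (ORD, 6110), (SFO, 420)}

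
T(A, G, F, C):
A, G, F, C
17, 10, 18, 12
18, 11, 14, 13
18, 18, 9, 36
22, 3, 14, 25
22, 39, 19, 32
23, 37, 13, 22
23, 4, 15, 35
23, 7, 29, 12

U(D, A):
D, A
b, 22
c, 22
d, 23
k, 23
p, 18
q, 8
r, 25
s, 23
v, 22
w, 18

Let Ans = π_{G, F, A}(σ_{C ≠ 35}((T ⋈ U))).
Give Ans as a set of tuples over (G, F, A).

Joining T and U on A yields {(18, 11, 14, 13, p), (18, 11, 14, 13, w), (18, 18, 9, 36, p), (18, 18, 9, 36, w), (22, 3, 14, 25, b), (22, 3, 14, 25, c), (22, 3, 14, 25, v), (22, 39, 19, 32, b), (22, 39, 19, 32, c), (22, 39, 19, 32, v), (23, 37, 13, 22, d), (23, 37, 13, 22, k), (23, 37, 13, 22, s), (23, 4, 15, 35, d), (23, 4, 15, 35, k), (23, 4, 15, 35, s), (23, 7, 29, 12, d), (23, 7, 29, 12, k), (23, 7, 29, 12, s)}.
Selection C ≠ 35: {(18, 11, 14, 13, p), (18, 11, 14, 13, w), (18, 18, 9, 36, p), (18, 18, 9, 36, w), (22, 3, 14, 25, b), (22, 3, 14, 25, c), (22, 3, 14, 25, v), (22, 39, 19, 32, b), (22, 39, 19, 32, c), (22, 39, 19, 32, v), (23, 37, 13, 22, d), (23, 37, 13, 22, k), (23, 37, 13, 22, s), (23, 7, 29, 12, d), (23, 7, 29, 12, k), (23, 7, 29, 12, s)}
Keep only column(s) G, F, A (10 duplicate(s) eliminated): {(11, 14, 18), (18, 9, 18), (3, 14, 22), (37, 13, 23), (39, 19, 22), (7, 29, 23)}

{(11, 14, 18), (18, 9, 18), (3, 14, 22), (37, 13, 23), (39, 19, 22), (7, 29, 23)}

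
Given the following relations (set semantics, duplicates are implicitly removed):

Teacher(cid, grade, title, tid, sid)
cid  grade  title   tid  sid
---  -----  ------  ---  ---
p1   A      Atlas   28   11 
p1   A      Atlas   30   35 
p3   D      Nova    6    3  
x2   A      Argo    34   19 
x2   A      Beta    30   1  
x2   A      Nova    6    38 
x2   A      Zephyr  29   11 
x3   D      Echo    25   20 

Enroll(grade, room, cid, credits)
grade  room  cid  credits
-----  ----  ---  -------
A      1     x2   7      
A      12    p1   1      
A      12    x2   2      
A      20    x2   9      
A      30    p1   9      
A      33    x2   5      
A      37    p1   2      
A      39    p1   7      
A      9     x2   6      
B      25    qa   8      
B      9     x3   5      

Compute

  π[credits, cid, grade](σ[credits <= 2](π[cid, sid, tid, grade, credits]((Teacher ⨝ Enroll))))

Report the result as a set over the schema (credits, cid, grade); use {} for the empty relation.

{(1, p1, A), (2, p1, A), (2, x2, A)}

Natural join on cid, grade: {(p1, A, Atlas, 28, 11, 12, 1), (p1, A, Atlas, 28, 11, 30, 9), (p1, A, Atlas, 28, 11, 37, 2), (p1, A, Atlas, 28, 11, 39, 7), (p1, A, Atlas, 30, 35, 12, 1), (p1, A, Atlas, 30, 35, 30, 9), (p1, A, Atlas, 30, 35, 37, 2), (p1, A, Atlas, 30, 35, 39, 7), (x2, A, Argo, 34, 19, 1, 7), (x2, A, Argo, 34, 19, 12, 2), (x2, A, Argo, 34, 19, 20, 9), (x2, A, Argo, 34, 19, 33, 5), (x2, A, Argo, 34, 19, 9, 6), (x2, A, Beta, 30, 1, 1, 7), (x2, A, Beta, 30, 1, 12, 2), (x2, A, Beta, 30, 1, 20, 9), (x2, A, Beta, 30, 1, 33, 5), (x2, A, Beta, 30, 1, 9, 6), (x2, A, Nova, 6, 38, 1, 7), (x2, A, Nova, 6, 38, 12, 2), (x2, A, Nova, 6, 38, 20, 9), (x2, A, Nova, 6, 38, 33, 5), (x2, A, Nova, 6, 38, 9, 6), (x2, A, Zephyr, 29, 11, 1, 7), (x2, A, Zephyr, 29, 11, 12, 2), (x2, A, Zephyr, 29, 11, 20, 9), (x2, A, Zephyr, 29, 11, 33, 5), (x2, A, Zephyr, 29, 11, 9, 6)}
π[cid, sid, tid, grade, credits]: project onto (cid, sid, tid, grade, credits) → {(p1, 11, 28, A, 1), (p1, 11, 28, A, 2), (p1, 11, 28, A, 7), (p1, 11, 28, A, 9), (p1, 35, 30, A, 1), (p1, 35, 30, A, 2), (p1, 35, 30, A, 7), (p1, 35, 30, A, 9), (x2, 1, 30, A, 2), (x2, 1, 30, A, 5), (x2, 1, 30, A, 6), (x2, 1, 30, A, 7), (x2, 1, 30, A, 9), (x2, 11, 29, A, 2), (x2, 11, 29, A, 5), (x2, 11, 29, A, 6), (x2, 11, 29, A, 7), (x2, 11, 29, A, 9), (x2, 19, 34, A, 2), (x2, 19, 34, A, 5), (x2, 19, 34, A, 6), (x2, 19, 34, A, 7), (x2, 19, 34, A, 9), (x2, 38, 6, A, 2), (x2, 38, 6, A, 5), (x2, 38, 6, A, 6), (x2, 38, 6, A, 7), (x2, 38, 6, A, 9)}
Selection credits <= 2: {(p1, 11, 28, A, 1), (p1, 11, 28, A, 2), (p1, 35, 30, A, 1), (p1, 35, 30, A, 2), (x2, 1, 30, A, 2), (x2, 11, 29, A, 2), (x2, 19, 34, A, 2), (x2, 38, 6, A, 2)}
π[credits, cid, grade]: project onto (credits, cid, grade) (5 duplicate(s) eliminated) → {(1, p1, A), (2, p1, A), (2, x2, A)}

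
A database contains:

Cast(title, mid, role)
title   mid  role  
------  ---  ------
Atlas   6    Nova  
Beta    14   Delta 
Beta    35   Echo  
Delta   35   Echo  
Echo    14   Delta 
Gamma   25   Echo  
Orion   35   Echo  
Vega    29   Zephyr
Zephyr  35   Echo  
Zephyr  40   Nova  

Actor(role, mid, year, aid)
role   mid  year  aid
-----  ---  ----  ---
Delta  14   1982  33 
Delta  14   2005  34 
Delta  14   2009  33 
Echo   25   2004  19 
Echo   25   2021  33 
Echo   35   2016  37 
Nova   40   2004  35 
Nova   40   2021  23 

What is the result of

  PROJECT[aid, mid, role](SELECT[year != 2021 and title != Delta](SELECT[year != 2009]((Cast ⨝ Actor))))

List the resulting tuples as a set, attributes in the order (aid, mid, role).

Joining Cast and Actor on mid, role yields {(Beta, 14, Delta, 1982, 33), (Beta, 14, Delta, 2005, 34), (Beta, 14, Delta, 2009, 33), (Beta, 35, Echo, 2016, 37), (Delta, 35, Echo, 2016, 37), (Echo, 14, Delta, 1982, 33), (Echo, 14, Delta, 2005, 34), (Echo, 14, Delta, 2009, 33), (Gamma, 25, Echo, 2004, 19), (Gamma, 25, Echo, 2021, 33), (Orion, 35, Echo, 2016, 37), (Zephyr, 35, Echo, 2016, 37), (Zephyr, 40, Nova, 2004, 35), (Zephyr, 40, Nova, 2021, 23)}.
Apply σ_{year != 2009}; surviving tuples: {(Beta, 14, Delta, 1982, 33), (Beta, 14, Delta, 2005, 34), (Beta, 35, Echo, 2016, 37), (Delta, 35, Echo, 2016, 37), (Echo, 14, Delta, 1982, 33), (Echo, 14, Delta, 2005, 34), (Gamma, 25, Echo, 2004, 19), (Gamma, 25, Echo, 2021, 33), (Orion, 35, Echo, 2016, 37), (Zephyr, 35, Echo, 2016, 37), (Zephyr, 40, Nova, 2004, 35), (Zephyr, 40, Nova, 2021, 23)}
Apply σ_{year != 2021 and title != Delta}; surviving tuples: {(Beta, 14, Delta, 1982, 33), (Beta, 14, Delta, 2005, 34), (Beta, 35, Echo, 2016, 37), (Echo, 14, Delta, 1982, 33), (Echo, 14, Delta, 2005, 34), (Gamma, 25, Echo, 2004, 19), (Orion, 35, Echo, 2016, 37), (Zephyr, 35, Echo, 2016, 37), (Zephyr, 40, Nova, 2004, 35)}
π[aid, mid, role]: project onto (aid, mid, role) (4 duplicate(s) eliminated) → {(19, 25, Echo), (33, 14, Delta), (34, 14, Delta), (35, 40, Nova), (37, 35, Echo)}

{(19, 25, Echo), (33, 14, Delta), (34, 14, Delta), (35, 40, Nova), (37, 35, Echo)}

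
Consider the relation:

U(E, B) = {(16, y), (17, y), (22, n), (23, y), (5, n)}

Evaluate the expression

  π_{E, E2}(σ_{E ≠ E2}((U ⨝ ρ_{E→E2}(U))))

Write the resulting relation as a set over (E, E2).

ρ[E→E2]: schema becomes (E2, B); tuples unchanged.
Natural join on B: {(16, y, 16), (16, y, 17), (16, y, 23), (17, y, 16), (17, y, 17), (17, y, 23), (22, n, 22), (22, n, 5), (23, y, 16), (23, y, 17), (23, y, 23), (5, n, 22), (5, n, 5)}
σ[E ≠ E2]: keep tuples satisfying E ≠ E2 → {(16, y, 17), (16, y, 23), (17, y, 16), (17, y, 23), (22, n, 5), (23, y, 16), (23, y, 17), (5, n, 22)}
π_{E, E2} gives {(16, 17), (16, 23), (17, 16), (17, 23), (22, 5), (23, 16), (23, 17), (5, 22)}.

{(16, 17), (16, 23), (17, 16), (17, 23), (22, 5), (23, 16), (23, 17), (5, 22)}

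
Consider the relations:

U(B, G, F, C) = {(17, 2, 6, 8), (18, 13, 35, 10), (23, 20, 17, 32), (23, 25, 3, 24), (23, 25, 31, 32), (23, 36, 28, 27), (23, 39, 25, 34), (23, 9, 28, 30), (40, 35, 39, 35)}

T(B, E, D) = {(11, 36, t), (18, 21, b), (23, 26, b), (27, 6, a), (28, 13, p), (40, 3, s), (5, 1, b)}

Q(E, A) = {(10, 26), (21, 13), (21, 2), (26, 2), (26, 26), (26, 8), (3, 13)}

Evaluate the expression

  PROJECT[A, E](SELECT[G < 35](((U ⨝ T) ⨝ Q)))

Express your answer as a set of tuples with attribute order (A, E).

{(13, 21), (2, 21), (2, 26), (26, 26), (8, 26)}

Joining U and T on B yields {(18, 13, 35, 10, 21, b), (23, 20, 17, 32, 26, b), (23, 25, 3, 24, 26, b), (23, 25, 31, 32, 26, b), (23, 36, 28, 27, 26, b), (23, 39, 25, 34, 26, b), (23, 9, 28, 30, 26, b), (40, 35, 39, 35, 3, s)}.
Joining (U ⨝ T) and Q on E yields {(18, 13, 35, 10, 21, b, 13), (18, 13, 35, 10, 21, b, 2), (23, 20, 17, 32, 26, b, 2), (23, 20, 17, 32, 26, b, 26), (23, 20, 17, 32, 26, b, 8), (23, 25, 3, 24, 26, b, 2), (23, 25, 3, 24, 26, b, 26), (23, 25, 3, 24, 26, b, 8), (23, 25, 31, 32, 26, b, 2), (23, 25, 31, 32, 26, b, 26), (23, 25, 31, 32, 26, b, 8), (23, 36, 28, 27, 26, b, 2), (23, 36, 28, 27, 26, b, 26), (23, 36, 28, 27, 26, b, 8), (23, 39, 25, 34, 26, b, 2), (23, 39, 25, 34, 26, b, 26), (23, 39, 25, 34, 26, b, 8), (23, 9, 28, 30, 26, b, 2), (23, 9, 28, 30, 26, b, 26), (23, 9, 28, 30, 26, b, 8), (40, 35, 39, 35, 3, s, 13)}.
Apply σ_{G < 35}; surviving tuples: {(18, 13, 35, 10, 21, b, 13), (18, 13, 35, 10, 21, b, 2), (23, 20, 17, 32, 26, b, 2), (23, 20, 17, 32, 26, b, 26), (23, 20, 17, 32, 26, b, 8), (23, 25, 3, 24, 26, b, 2), (23, 25, 3, 24, 26, b, 26), (23, 25, 3, 24, 26, b, 8), (23, 25, 31, 32, 26, b, 2), (23, 25, 31, 32, 26, b, 26), (23, 25, 31, 32, 26, b, 8), (23, 9, 28, 30, 26, b, 2), (23, 9, 28, 30, 26, b, 26), (23, 9, 28, 30, 26, b, 8)}
Keep only column(s) A, E (9 duplicate(s) eliminated): {(13, 21), (2, 21), (2, 26), (26, 26), (8, 26)}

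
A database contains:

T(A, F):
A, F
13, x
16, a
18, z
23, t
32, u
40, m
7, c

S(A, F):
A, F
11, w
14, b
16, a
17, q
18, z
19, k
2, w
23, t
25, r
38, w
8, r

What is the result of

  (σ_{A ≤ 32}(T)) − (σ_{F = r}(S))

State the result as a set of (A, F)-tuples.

Apply σ_{A ≤ 32}; surviving tuples: {(13, x), (16, a), (18, z), (23, t), (32, u), (7, c)}
Apply σ_{F = r}; surviving tuples: {(25, r), (8, r)}
Difference: {(13, x), (16, a), (18, z), (23, t), (32, u), (7, c)} with {(25, r), (8, r)} → {(13, x), (16, a), (18, z), (23, t), (32, u), (7, c)}

{(13, x), (16, a), (18, z), (23, t), (32, u), (7, c)}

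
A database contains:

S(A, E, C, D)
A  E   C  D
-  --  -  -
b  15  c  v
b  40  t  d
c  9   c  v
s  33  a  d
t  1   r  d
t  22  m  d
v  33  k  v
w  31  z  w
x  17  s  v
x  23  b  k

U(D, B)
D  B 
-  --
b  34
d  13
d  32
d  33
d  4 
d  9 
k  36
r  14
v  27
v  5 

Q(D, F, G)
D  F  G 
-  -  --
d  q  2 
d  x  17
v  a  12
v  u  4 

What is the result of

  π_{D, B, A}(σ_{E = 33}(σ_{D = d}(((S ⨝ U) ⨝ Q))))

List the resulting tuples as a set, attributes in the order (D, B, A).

{(d, 13, s), (d, 32, s), (d, 33, s), (d, 4, s), (d, 9, s)}

Joining S and U on D yields {(b, 15, c, v, 27), (b, 15, c, v, 5), (b, 40, t, d, 13), (b, 40, t, d, 32), (b, 40, t, d, 33), (b, 40, t, d, 4), (b, 40, t, d, 9), (c, 9, c, v, 27), (c, 9, c, v, 5), (s, 33, a, d, 13), (s, 33, a, d, 32), (s, 33, a, d, 33), (s, 33, a, d, 4), (s, 33, a, d, 9), (t, 1, r, d, 13), (t, 1, r, d, 32), (t, 1, r, d, 33), (t, 1, r, d, 4), (t, 1, r, d, 9), (t, 22, m, d, 13), (t, 22, m, d, 32), (t, 22, m, d, 33), (t, 22, m, d, 4), (t, 22, m, d, 9), (v, 33, k, v, 27), (v, 33, k, v, 5), (x, 17, s, v, 27), (x, 17, s, v, 5), (x, 23, b, k, 36)}.
Joining (S ⨝ U) and Q on D yields {(b, 15, c, v, 27, a, 12), (b, 15, c, v, 27, u, 4), (b, 15, c, v, 5, a, 12), (b, 15, c, v, 5, u, 4), (b, 40, t, d, 13, q, 2), (b, 40, t, d, 13, x, 17), (b, 40, t, d, 32, q, 2), (b, 40, t, d, 32, x, 17), (b, 40, t, d, 33, q, 2), (b, 40, t, d, 33, x, 17), (b, 40, t, d, 4, q, 2), (b, 40, t, d, 4, x, 17), (b, 40, t, d, 9, q, 2), (b, 40, t, d, 9, x, 17), (c, 9, c, v, 27, a, 12), (c, 9, c, v, 27, u, 4), (c, 9, c, v, 5, a, 12), (c, 9, c, v, 5, u, 4), (s, 33, a, d, 13, q, 2), (s, 33, a, d, 13, x, 17), (s, 33, a, d, 32, q, 2), (s, 33, a, d, 32, x, 17), (s, 33, a, d, 33, q, 2), (s, 33, a, d, 33, x, 17), (s, 33, a, d, 4, q, 2), (s, 33, a, d, 4, x, 17), (s, 33, a, d, 9, q, 2), (s, 33, a, d, 9, x, 17), (t, 1, r, d, 13, q, 2), (t, 1, r, d, 13, x, 17), (t, 1, r, d, 32, q, 2), (t, 1, r, d, 32, x, 17), (t, 1, r, d, 33, q, 2), (t, 1, r, d, 33, x, 17), (t, 1, r, d, 4, q, 2), (t, 1, r, d, 4, x, 17), (t, 1, r, d, 9, q, 2), (t, 1, r, d, 9, x, 17), (t, 22, m, d, 13, q, 2), (t, 22, m, d, 13, x, 17), (t, 22, m, d, 32, q, 2), (t, 22, m, d, 32, x, 17), (t, 22, m, d, 33, q, 2), (t, 22, m, d, 33, x, 17), (t, 22, m, d, 4, q, 2), (t, 22, m, d, 4, x, 17), (t, 22, m, d, 9, q, 2), (t, 22, m, d, 9, x, 17), (v, 33, k, v, 27, a, 12), (v, 33, k, v, 27, u, 4), (v, 33, k, v, 5, a, 12), (v, 33, k, v, 5, u, 4), (x, 17, s, v, 27, a, 12), (x, 17, s, v, 27, u, 4), (x, 17, s, v, 5, a, 12), (x, 17, s, v, 5, u, 4)}.
Selection D = d: {(b, 40, t, d, 13, q, 2), (b, 40, t, d, 13, x, 17), (b, 40, t, d, 32, q, 2), (b, 40, t, d, 32, x, 17), (b, 40, t, d, 33, q, 2), (b, 40, t, d, 33, x, 17), (b, 40, t, d, 4, q, 2), (b, 40, t, d, 4, x, 17), (b, 40, t, d, 9, q, 2), (b, 40, t, d, 9, x, 17), (s, 33, a, d, 13, q, 2), (s, 33, a, d, 13, x, 17), (s, 33, a, d, 32, q, 2), (s, 33, a, d, 32, x, 17), (s, 33, a, d, 33, q, 2), (s, 33, a, d, 33, x, 17), (s, 33, a, d, 4, q, 2), (s, 33, a, d, 4, x, 17), (s, 33, a, d, 9, q, 2), (s, 33, a, d, 9, x, 17), (t, 1, r, d, 13, q, 2), (t, 1, r, d, 13, x, 17), (t, 1, r, d, 32, q, 2), (t, 1, r, d, 32, x, 17), (t, 1, r, d, 33, q, 2), (t, 1, r, d, 33, x, 17), (t, 1, r, d, 4, q, 2), (t, 1, r, d, 4, x, 17), (t, 1, r, d, 9, q, 2), (t, 1, r, d, 9, x, 17), (t, 22, m, d, 13, q, 2), (t, 22, m, d, 13, x, 17), (t, 22, m, d, 32, q, 2), (t, 22, m, d, 32, x, 17), (t, 22, m, d, 33, q, 2), (t, 22, m, d, 33, x, 17), (t, 22, m, d, 4, q, 2), (t, 22, m, d, 4, x, 17), (t, 22, m, d, 9, q, 2), (t, 22, m, d, 9, x, 17)}
Selection E = 33: {(s, 33, a, d, 13, q, 2), (s, 33, a, d, 13, x, 17), (s, 33, a, d, 32, q, 2), (s, 33, a, d, 32, x, 17), (s, 33, a, d, 33, q, 2), (s, 33, a, d, 33, x, 17), (s, 33, a, d, 4, q, 2), (s, 33, a, d, 4, x, 17), (s, 33, a, d, 9, q, 2), (s, 33, a, d, 9, x, 17)}
π_{D, B, A} gives {(d, 13, s), (d, 32, s), (d, 33, s), (d, 4, s), (d, 9, s)} (5 duplicate(s) eliminated).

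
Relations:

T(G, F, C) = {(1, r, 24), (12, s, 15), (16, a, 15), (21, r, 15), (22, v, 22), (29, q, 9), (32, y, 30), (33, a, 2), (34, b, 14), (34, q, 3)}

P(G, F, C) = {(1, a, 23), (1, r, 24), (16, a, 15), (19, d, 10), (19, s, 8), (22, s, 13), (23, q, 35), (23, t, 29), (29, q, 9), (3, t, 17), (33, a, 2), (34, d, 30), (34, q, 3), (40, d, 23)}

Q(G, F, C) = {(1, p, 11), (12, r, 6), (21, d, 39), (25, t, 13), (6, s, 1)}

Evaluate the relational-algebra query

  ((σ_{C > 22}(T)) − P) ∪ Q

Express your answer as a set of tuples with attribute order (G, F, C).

{(1, p, 11), (12, r, 6), (21, d, 39), (25, t, 13), (32, y, 30), (6, s, 1)}

σ[C > 22]: keep tuples satisfying C > 22 → {(1, r, 24), (32, y, 30)}
Difference: {(1, r, 24), (32, y, 30)} with {(1, a, 23), (1, r, 24), (16, a, 15), (19, d, 10), (19, s, 8), (22, s, 13), (23, q, 35), (23, t, 29), (29, q, 9), (3, t, 17), (33, a, 2), (34, d, 30), (34, q, 3), (40, d, 23)} → {(32, y, 30)}
Union: {(32, y, 30)} with {(1, p, 11), (12, r, 6), (21, d, 39), (25, t, 13), (6, s, 1)} → {(1, p, 11), (12, r, 6), (21, d, 39), (25, t, 13), (32, y, 30), (6, s, 1)}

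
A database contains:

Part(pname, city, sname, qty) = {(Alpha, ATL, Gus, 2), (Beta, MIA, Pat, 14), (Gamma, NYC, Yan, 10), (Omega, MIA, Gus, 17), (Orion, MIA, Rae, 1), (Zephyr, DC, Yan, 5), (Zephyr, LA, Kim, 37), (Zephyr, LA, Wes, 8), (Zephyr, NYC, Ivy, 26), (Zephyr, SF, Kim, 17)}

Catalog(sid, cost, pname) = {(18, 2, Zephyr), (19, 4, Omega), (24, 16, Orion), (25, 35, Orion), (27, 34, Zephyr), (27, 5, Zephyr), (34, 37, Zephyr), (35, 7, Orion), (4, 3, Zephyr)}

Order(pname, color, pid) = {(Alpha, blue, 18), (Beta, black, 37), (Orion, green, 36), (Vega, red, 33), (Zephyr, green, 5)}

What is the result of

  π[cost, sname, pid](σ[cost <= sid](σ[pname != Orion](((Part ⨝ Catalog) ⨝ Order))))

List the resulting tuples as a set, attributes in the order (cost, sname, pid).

{(2, Ivy, 5), (2, Kim, 5), (2, Wes, 5), (2, Yan, 5), (3, Ivy, 5), (3, Kim, 5), (3, Wes, 5), (3, Yan, 5), (5, Ivy, 5), (5, Kim, 5), (5, Wes, 5), (5, Yan, 5)}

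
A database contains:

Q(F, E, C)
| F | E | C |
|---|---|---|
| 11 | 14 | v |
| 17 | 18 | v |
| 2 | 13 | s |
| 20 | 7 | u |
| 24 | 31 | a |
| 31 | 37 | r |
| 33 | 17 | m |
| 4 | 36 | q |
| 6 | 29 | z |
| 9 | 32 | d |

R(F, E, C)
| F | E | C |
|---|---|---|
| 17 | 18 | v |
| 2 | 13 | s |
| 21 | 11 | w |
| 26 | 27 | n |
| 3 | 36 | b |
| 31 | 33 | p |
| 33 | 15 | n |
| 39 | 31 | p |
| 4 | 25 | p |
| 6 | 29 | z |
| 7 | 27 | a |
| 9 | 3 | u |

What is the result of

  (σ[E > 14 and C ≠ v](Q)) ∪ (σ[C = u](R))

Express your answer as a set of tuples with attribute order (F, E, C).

{(24, 31, a), (31, 37, r), (33, 17, m), (4, 36, q), (6, 29, z), (9, 3, u), (9, 32, d)}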